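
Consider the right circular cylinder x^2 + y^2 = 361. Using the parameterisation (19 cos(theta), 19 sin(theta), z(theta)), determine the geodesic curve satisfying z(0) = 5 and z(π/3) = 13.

Parameterise the cylinder of radius R = 19 as
    r(θ) = (19 cos θ, 19 sin θ, z(θ)).
The arc-length element is
    ds = sqrt(361 + (dz/dθ)^2) dθ,
so the Lagrangian is L = sqrt(361 + z'^2).
L depends on z' only, not on z or θ, so ∂L/∂z = 0 and
    ∂L/∂z' = z' / sqrt(361 + z'^2).
The Euler-Lagrange equation gives
    d/dθ( z' / sqrt(361 + z'^2) ) = 0,
so z' is constant. Integrating once:
    z(θ) = a θ + b,
a helix on the cylinder (a straight line when the cylinder is unrolled). The constants a, b are determined by the endpoint conditions.
With endpoint conditions z(0) = 5 and z(π/3) = 13: from z(0) = b we get b = 5, and a·π/3 + 5 = 13 gives a = 24/π, so
    z(θ) = (24/π) θ + 5.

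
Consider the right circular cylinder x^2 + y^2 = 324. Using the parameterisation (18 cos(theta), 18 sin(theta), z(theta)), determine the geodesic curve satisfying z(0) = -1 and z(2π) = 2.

Parameterise the cylinder of radius R = 18 as
    r(θ) = (18 cos θ, 18 sin θ, z(θ)).
The arc-length element is
    ds = sqrt(324 + (dz/dθ)^2) dθ,
so the Lagrangian is L = sqrt(324 + z'^2).
L depends on z' only, not on z or θ, so ∂L/∂z = 0 and
    ∂L/∂z' = z' / sqrt(324 + z'^2).
The Euler-Lagrange equation gives
    d/dθ( z' / sqrt(324 + z'^2) ) = 0,
so z' is constant. Integrating once:
    z(θ) = a θ + b,
a helix on the cylinder (a straight line when the cylinder is unrolled). The constants a, b are determined by the endpoint conditions.
With endpoint conditions z(0) = -1 and z(2π) = 2: from z(0) = b we get b = -1, and a·2π + -1 = 2 gives a = 3/(2π), so
    z(θ) = (3/(2π)) θ − 1.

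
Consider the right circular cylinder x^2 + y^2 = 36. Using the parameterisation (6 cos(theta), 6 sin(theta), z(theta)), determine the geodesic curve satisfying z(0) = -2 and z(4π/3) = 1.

Parameterise the cylinder of radius R = 6 as
    r(θ) = (6 cos θ, 6 sin θ, z(θ)).
The arc-length element is
    ds = sqrt(36 + (dz/dθ)^2) dθ,
so the Lagrangian is L = sqrt(36 + z'^2).
L depends on z' only, not on z or θ, so ∂L/∂z = 0 and
    ∂L/∂z' = z' / sqrt(36 + z'^2).
The Euler-Lagrange equation gives
    d/dθ( z' / sqrt(36 + z'^2) ) = 0,
so z' is constant. Integrating once:
    z(θ) = a θ + b,
a helix on the cylinder (a straight line when the cylinder is unrolled). The constants a, b are determined by the endpoint conditions.
With endpoint conditions z(0) = -2 and z(4π/3) = 1: from z(0) = b we get b = -2, and a·4π/3 + -2 = 1 gives a = 9/(4π), so
    z(θ) = (9/(4π)) θ − 2.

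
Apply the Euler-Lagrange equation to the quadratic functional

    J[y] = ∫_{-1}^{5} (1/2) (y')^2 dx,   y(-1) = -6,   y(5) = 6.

The Lagrangian is L = (1/2) (y')^2.
Compute ∂L/∂y = 0, ∂L/∂y' = y'.
The Euler-Lagrange equation d/dx(∂L/∂y') − ∂L/∂y = 0 reduces to
    y'' = 0.
Its general solution is
    y(x) = A x + B,
with A, B fixed by the endpoint conditions.
Applying the endpoint conditions y(-1) = -6 and y(5) = 6: solve A·-1 + B = -6 and A·5 + B = 6. Subtracting gives A(5 − -1) = 6 − -6, so A = 2, and B = -6 − A·-1 = -4. Therefore
    y(x) = 2 x - 4.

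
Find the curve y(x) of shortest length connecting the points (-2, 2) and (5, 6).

Arc-length functional: J[y] = ∫ sqrt(1 + (y')^2) dx.
Lagrangian L = sqrt(1 + (y')^2) has no explicit y dependence, so ∂L/∂y = 0 and the Euler-Lagrange equation gives
    d/dx( y' / sqrt(1 + (y')^2) ) = 0  ⇒  y' / sqrt(1 + (y')^2) = const.
Hence y' is constant, so y(x) is affine.
Fitting the endpoints (-2, 2) and (5, 6):
    slope m = (6 − 2) / (5 − (-2)) = 4/7,
    intercept c = 2 − m·(-2) = 22/7.
Extremal: y(x) = (4/7) x + 22/7.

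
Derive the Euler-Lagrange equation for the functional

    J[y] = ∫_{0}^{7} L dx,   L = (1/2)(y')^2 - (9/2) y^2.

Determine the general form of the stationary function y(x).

The Lagrangian is L = (1/2)(y')^2 - (9/2) y^2.
∂L/∂y = -9y.
∂L/∂y' = y'.
The Euler-Lagrange equation d/dx(∂L/∂y') − ∂L/∂y = 0 becomes:
    y'' + 9 y = 0
General solution: y(x) = A sin(3x) + B cos(3x), where A and B are arbitrary constants fixed by the endpoint conditions.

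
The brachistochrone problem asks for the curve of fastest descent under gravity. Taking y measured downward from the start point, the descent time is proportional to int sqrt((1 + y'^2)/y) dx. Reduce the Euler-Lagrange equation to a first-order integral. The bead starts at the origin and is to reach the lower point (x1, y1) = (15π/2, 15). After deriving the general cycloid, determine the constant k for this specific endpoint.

The Lagrangian L = sqrt((1 + y'^2) / y) has no explicit x dependence, so the Beltrami identity applies:
    L − y' ∂L/∂y' = C.
Compute ∂L/∂y' = y' / sqrt(y (1 + y'^2)).
Substitute:
    sqrt((1 + y'^2)/y) − y'·y' / sqrt(y (1 + y'^2))
    = (1 + y'^2) / sqrt(y (1 + y'^2)) − y'^2 / sqrt(y (1 + y'^2))
    = 1 / sqrt(y (1 + y'^2)) = C.
Squaring and rearranging gives the first integral
    y (1 + y'^2) = 1/C^2 =: k   (constant).
Solving this first-order ODE by the substitution
    y = (k/2)(1 − cos θ)
yields the cycloid parameterisation
    x(θ) = (k/2)(θ − sin θ),   y(θ) = (k/2)(1 − cos θ).
The constant k is fixed by the endpoint condition.
Now fit the given lower endpoint (x1, y1) = (15π/2, 15). At the bottom of the first arch (θ = π), the parametric equations give
    y(π) = (k/2)(1 − cos π) = k,
    x(π) = (k/2)(π − sin π) = kπ/2.
Matching y(π) = 15 gives k = 15, consistent with x(π) = 15π/2. Therefore the specific cycloid is
    x(θ) = (15/2)(θ − sin θ),   y(θ) = (15/2)(1 − cos θ).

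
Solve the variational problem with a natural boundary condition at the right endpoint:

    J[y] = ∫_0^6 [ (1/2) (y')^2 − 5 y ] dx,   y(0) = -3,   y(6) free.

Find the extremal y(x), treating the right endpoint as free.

The Lagrangian L = (1/2) (y')^2 − 5 y gives
    ∂L/∂y = −5,   ∂L/∂y' = y'.
Euler-Lagrange: d/dx(y') − (−5) = 0, i.e. y'' + 5 = 0, so
    y(x) = −(5/2) x^2 + C1 x + C2.
Fixed left endpoint y(0) = -3 ⇒ C2 = -3.
The right endpoint x = 6 is free, so the natural (transversality) condition is ∂L/∂y' |_{x=6} = 0, i.e. y'(6) = 0.
Compute y'(x) = −5 x + C1, so y'(6) = −30 + C1 = 0 ⇒ C1 = 30.
Therefore the extremal is
    y(x) = −(5/2) x^2 + 30 x − 3.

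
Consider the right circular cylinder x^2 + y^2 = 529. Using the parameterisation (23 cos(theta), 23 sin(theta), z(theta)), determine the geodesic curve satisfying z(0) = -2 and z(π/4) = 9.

Parameterise the cylinder of radius R = 23 as
    r(θ) = (23 cos θ, 23 sin θ, z(θ)).
The arc-length element is
    ds = sqrt(529 + (dz/dθ)^2) dθ,
so the Lagrangian is L = sqrt(529 + z'^2).
L depends on z' only, not on z or θ, so ∂L/∂z = 0 and
    ∂L/∂z' = z' / sqrt(529 + z'^2).
The Euler-Lagrange equation gives
    d/dθ( z' / sqrt(529 + z'^2) ) = 0,
so z' is constant. Integrating once:
    z(θ) = a θ + b,
a helix on the cylinder (a straight line when the cylinder is unrolled). The constants a, b are determined by the endpoint conditions.
With endpoint conditions z(0) = -2 and z(π/4) = 9: from z(0) = b we get b = -2, and a·π/4 + -2 = 9 gives a = 44/π, so
    z(θ) = (44/π) θ − 2.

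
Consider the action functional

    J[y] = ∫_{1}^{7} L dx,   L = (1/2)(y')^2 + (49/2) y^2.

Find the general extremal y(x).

The Lagrangian is L = (1/2)(y')^2 + (49/2) y^2.
∂L/∂y = 49y.
∂L/∂y' = y'.
The Euler-Lagrange equation d/dx(∂L/∂y') − ∂L/∂y = 0 becomes:
    y'' - 49 y = 0
General solution: y(x) = A e^(7x) + B e^(-7x), where A and B are arbitrary constants fixed by the endpoint conditions.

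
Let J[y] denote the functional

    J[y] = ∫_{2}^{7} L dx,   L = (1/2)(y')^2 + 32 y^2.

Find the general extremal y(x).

The Lagrangian is L = (1/2)(y')^2 + 32 y^2.
∂L/∂y = 64y.
∂L/∂y' = y'.
The Euler-Lagrange equation d/dx(∂L/∂y') − ∂L/∂y = 0 becomes:
    y'' - 64 y = 0
General solution: y(x) = A e^(8x) + B e^(-8x), where A and B are arbitrary constants fixed by the endpoint conditions.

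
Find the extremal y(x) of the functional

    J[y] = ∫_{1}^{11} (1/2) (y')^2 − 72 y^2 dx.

The Lagrangian is L = (1/2) (y')^2 − 72 y^2.
Compute ∂L/∂y = -144y, ∂L/∂y' = y'.
The Euler-Lagrange equation d/dx(∂L/∂y') − ∂L/∂y = 0 reduces to
    y'' + 144 y = 0.
Its general solution is
    y(x) = A sin(12x) + B cos(12x),
with A, B fixed by the endpoint conditions.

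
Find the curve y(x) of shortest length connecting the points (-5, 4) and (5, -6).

Arc-length functional: J[y] = ∫ sqrt(1 + (y')^2) dx.
Lagrangian L = sqrt(1 + (y')^2) has no explicit y dependence, so ∂L/∂y = 0 and the Euler-Lagrange equation gives
    d/dx( y' / sqrt(1 + (y')^2) ) = 0  ⇒  y' / sqrt(1 + (y')^2) = const.
Hence y' is constant, so y(x) is affine.
Fitting the endpoints (-5, 4) and (5, -6):
    slope m = ((-6) − 4) / (5 − (-5)) = -1,
    intercept c = 4 − m·(-5) = -1.
Extremal: y(x) = -x - 1.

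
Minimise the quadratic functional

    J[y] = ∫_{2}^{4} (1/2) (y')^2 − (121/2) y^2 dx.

The Lagrangian is L = (1/2) (y')^2 − (121/2) y^2.
Compute ∂L/∂y = -121y, ∂L/∂y' = y'.
The Euler-Lagrange equation d/dx(∂L/∂y') − ∂L/∂y = 0 reduces to
    y'' + 121 y = 0.
Its general solution is
    y(x) = A sin(11x) + B cos(11x),
with A, B fixed by the endpoint conditions.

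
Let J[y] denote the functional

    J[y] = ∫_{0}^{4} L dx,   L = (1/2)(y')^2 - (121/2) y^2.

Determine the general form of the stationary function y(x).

The Lagrangian is L = (1/2)(y')^2 - (121/2) y^2.
∂L/∂y = -121y.
∂L/∂y' = y'.
The Euler-Lagrange equation d/dx(∂L/∂y') − ∂L/∂y = 0 becomes:
    y'' + 121 y = 0
General solution: y(x) = A sin(11x) + B cos(11x), where A and B are arbitrary constants fixed by the endpoint conditions.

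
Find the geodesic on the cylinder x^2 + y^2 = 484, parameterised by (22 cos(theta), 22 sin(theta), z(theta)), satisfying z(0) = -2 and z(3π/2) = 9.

Parameterise the cylinder of radius R = 22 as
    r(θ) = (22 cos θ, 22 sin θ, z(θ)).
The arc-length element is
    ds = sqrt(484 + (dz/dθ)^2) dθ,
so the Lagrangian is L = sqrt(484 + z'^2).
L depends on z' only, not on z or θ, so ∂L/∂z = 0 and
    ∂L/∂z' = z' / sqrt(484 + z'^2).
The Euler-Lagrange equation gives
    d/dθ( z' / sqrt(484 + z'^2) ) = 0,
so z' is constant. Integrating once:
    z(θ) = a θ + b,
a helix on the cylinder (a straight line when the cylinder is unrolled). The constants a, b are determined by the endpoint conditions.
With endpoint conditions z(0) = -2 and z(3π/2) = 9: from z(0) = b we get b = -2, and a·3π/2 + -2 = 9 gives a = 22/(3π), so
    z(θ) = (22/(3π)) θ − 2.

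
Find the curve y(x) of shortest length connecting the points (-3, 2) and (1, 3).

Arc-length functional: J[y] = ∫ sqrt(1 + (y')^2) dx.
Lagrangian L = sqrt(1 + (y')^2) has no explicit y dependence, so ∂L/∂y = 0 and the Euler-Lagrange equation gives
    d/dx( y' / sqrt(1 + (y')^2) ) = 0  ⇒  y' / sqrt(1 + (y')^2) = const.
Hence y' is constant, so y(x) is affine.
Fitting the endpoints (-3, 2) and (1, 3):
    slope m = (3 − 2) / (1 − (-3)) = 1/4,
    intercept c = 2 − m·(-3) = 11/4.
Extremal: y(x) = (1/4) x + 11/4.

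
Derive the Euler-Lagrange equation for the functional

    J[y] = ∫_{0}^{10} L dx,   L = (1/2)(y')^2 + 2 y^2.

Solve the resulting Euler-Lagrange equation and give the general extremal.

The Lagrangian is L = (1/2)(y')^2 + 2 y^2.
∂L/∂y = 4y.
∂L/∂y' = y'.
The Euler-Lagrange equation d/dx(∂L/∂y') − ∂L/∂y = 0 becomes:
    y'' - 4 y = 0
General solution: y(x) = A e^(2x) + B e^(-2x), where A and B are arbitrary constants fixed by the endpoint conditions.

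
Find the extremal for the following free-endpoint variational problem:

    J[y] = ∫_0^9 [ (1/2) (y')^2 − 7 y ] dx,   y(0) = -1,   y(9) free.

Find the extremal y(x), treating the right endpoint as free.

The Lagrangian L = (1/2) (y')^2 − 7 y gives
    ∂L/∂y = −7,   ∂L/∂y' = y'.
Euler-Lagrange: d/dx(y') − (−7) = 0, i.e. y'' + 7 = 0, so
    y(x) = −(7/2) x^2 + C1 x + C2.
Fixed left endpoint y(0) = -1 ⇒ C2 = -1.
The right endpoint x = 9 is free, so the natural (transversality) condition is ∂L/∂y' |_{x=9} = 0, i.e. y'(9) = 0.
Compute y'(x) = −7 x + C1, so y'(9) = −63 + C1 = 0 ⇒ C1 = 63.
Therefore the extremal is
    y(x) = −(7/2) x^2 + 63 x − 1.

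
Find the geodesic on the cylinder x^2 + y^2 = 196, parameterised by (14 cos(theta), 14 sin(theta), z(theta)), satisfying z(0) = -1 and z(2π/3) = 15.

Parameterise the cylinder of radius R = 14 as
    r(θ) = (14 cos θ, 14 sin θ, z(θ)).
The arc-length element is
    ds = sqrt(196 + (dz/dθ)^2) dθ,
so the Lagrangian is L = sqrt(196 + z'^2).
L depends on z' only, not on z or θ, so ∂L/∂z = 0 and
    ∂L/∂z' = z' / sqrt(196 + z'^2).
The Euler-Lagrange equation gives
    d/dθ( z' / sqrt(196 + z'^2) ) = 0,
so z' is constant. Integrating once:
    z(θ) = a θ + b,
a helix on the cylinder (a straight line when the cylinder is unrolled). The constants a, b are determined by the endpoint conditions.
With endpoint conditions z(0) = -1 and z(2π/3) = 15: from z(0) = b we get b = -1, and a·2π/3 + -1 = 15 gives a = 24/π, so
    z(θ) = (24/π) θ − 1.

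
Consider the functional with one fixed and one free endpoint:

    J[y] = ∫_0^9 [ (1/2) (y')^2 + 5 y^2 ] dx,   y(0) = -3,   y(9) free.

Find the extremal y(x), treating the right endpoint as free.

The Lagrangian L = (1/2) (y')^2 + 5 y^2 gives
    ∂L/∂y = 10 y,   ∂L/∂y' = y'.
Euler-Lagrange: y'' − 10 y = 0.
With k = sqrt(10), the general solution is
    y(x) = A cosh(sqrt(10) x) + B sinh(sqrt(10) x).
Fixed left endpoint y(0) = -3 ⇒ A = -3.
The right endpoint x = 9 is free, so the natural (transversality) condition is ∂L/∂y' |_{x=9} = 0, i.e. y'(9) = 0.
Compute y'(x) = A k sinh(k x) + B k cosh(k x), so
    y'(9) = A k sinh(k·9) + B k cosh(k·9) = 0
    ⇒ B = −A tanh(k·9) = 3 tanh(sqrt(10)·9).
Therefore the extremal is
    y(x) = −3 cosh(sqrt(10) x) + 3 tanh(sqrt(10)·9) sinh(sqrt(10) x).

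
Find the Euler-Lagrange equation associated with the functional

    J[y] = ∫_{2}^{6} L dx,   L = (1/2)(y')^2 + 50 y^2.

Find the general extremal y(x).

The Lagrangian is L = (1/2)(y')^2 + 50 y^2.
∂L/∂y = 100y.
∂L/∂y' = y'.
The Euler-Lagrange equation d/dx(∂L/∂y') − ∂L/∂y = 0 becomes:
    y'' - 100 y = 0
General solution: y(x) = A e^(10x) + B e^(-10x), where A and B are arbitrary constants fixed by the endpoint conditions.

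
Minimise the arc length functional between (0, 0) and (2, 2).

Arc-length functional: J[y] = ∫ sqrt(1 + (y')^2) dx.
Lagrangian L = sqrt(1 + (y')^2) has no explicit y dependence, so ∂L/∂y = 0 and the Euler-Lagrange equation gives
    d/dx( y' / sqrt(1 + (y')^2) ) = 0  ⇒  y' / sqrt(1 + (y')^2) = const.
Hence y' is constant, so y(x) is affine.
Fitting the endpoints (0, 0) and (2, 2):
    slope m = (2 − 0) / (2 − 0) = 1,
    intercept c = 0 − m·0 = 0.
Extremal: y(x) = x.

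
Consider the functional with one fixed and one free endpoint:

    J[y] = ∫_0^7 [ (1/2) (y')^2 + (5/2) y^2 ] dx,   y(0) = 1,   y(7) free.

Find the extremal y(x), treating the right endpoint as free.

The Lagrangian L = (1/2) (y')^2 + (5/2) y^2 gives
    ∂L/∂y = 5 y,   ∂L/∂y' = y'.
Euler-Lagrange: y'' − 5 y = 0.
With k = sqrt(5), the general solution is
    y(x) = A cosh(sqrt(5) x) + B sinh(sqrt(5) x).
Fixed left endpoint y(0) = 1 ⇒ A = 1.
The right endpoint x = 7 is free, so the natural (transversality) condition is ∂L/∂y' |_{x=7} = 0, i.e. y'(7) = 0.
Compute y'(x) = A k sinh(k x) + B k cosh(k x), so
    y'(7) = A k sinh(k·7) + B k cosh(k·7) = 0
    ⇒ B = −A tanh(k·7) = − tanh(sqrt(5)·7).
Therefore the extremal is
    y(x) = cosh(sqrt(5) x) − tanh(sqrt(5)·7) sinh(sqrt(5) x).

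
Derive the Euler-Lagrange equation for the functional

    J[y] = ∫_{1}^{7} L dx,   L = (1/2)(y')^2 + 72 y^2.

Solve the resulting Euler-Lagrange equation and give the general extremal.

The Lagrangian is L = (1/2)(y')^2 + 72 y^2.
∂L/∂y = 144y.
∂L/∂y' = y'.
The Euler-Lagrange equation d/dx(∂L/∂y') − ∂L/∂y = 0 becomes:
    y'' - 144 y = 0
General solution: y(x) = A e^(12x) + B e^(-12x), where A and B are arbitrary constants fixed by the endpoint conditions.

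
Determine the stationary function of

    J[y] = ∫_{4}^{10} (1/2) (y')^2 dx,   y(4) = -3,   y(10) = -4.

The Lagrangian is L = (1/2) (y')^2.
Compute ∂L/∂y = 0, ∂L/∂y' = y'.
The Euler-Lagrange equation d/dx(∂L/∂y') − ∂L/∂y = 0 reduces to
    y'' = 0.
Its general solution is
    y(x) = A x + B,
with A, B fixed by the endpoint conditions.
Applying the endpoint conditions y(4) = -3 and y(10) = -4: solve A·4 + B = -3 and A·10 + B = -4. Subtracting gives A(10 − 4) = -4 − -3, so A = -1/6, and B = -3 − A·4 = -7/3. Therefore
    y(x) = (-1/6) x - 7/3.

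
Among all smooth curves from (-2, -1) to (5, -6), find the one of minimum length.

Arc-length functional: J[y] = ∫ sqrt(1 + (y')^2) dx.
Lagrangian L = sqrt(1 + (y')^2) has no explicit y dependence, so ∂L/∂y = 0 and the Euler-Lagrange equation gives
    d/dx( y' / sqrt(1 + (y')^2) ) = 0  ⇒  y' / sqrt(1 + (y')^2) = const.
Hence y' is constant, so y(x) is affine.
Fitting the endpoints (-2, -1) and (5, -6):
    slope m = ((-6) − (-1)) / (5 − (-2)) = -5/7,
    intercept c = (-1) − m·(-2) = -17/7.
Extremal: y(x) = (-5/7) x - 17/7.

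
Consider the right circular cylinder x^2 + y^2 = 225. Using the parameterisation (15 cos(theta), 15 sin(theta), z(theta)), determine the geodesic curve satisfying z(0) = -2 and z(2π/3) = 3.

Parameterise the cylinder of radius R = 15 as
    r(θ) = (15 cos θ, 15 sin θ, z(θ)).
The arc-length element is
    ds = sqrt(225 + (dz/dθ)^2) dθ,
so the Lagrangian is L = sqrt(225 + z'^2).
L depends on z' only, not on z or θ, so ∂L/∂z = 0 and
    ∂L/∂z' = z' / sqrt(225 + z'^2).
The Euler-Lagrange equation gives
    d/dθ( z' / sqrt(225 + z'^2) ) = 0,
so z' is constant. Integrating once:
    z(θ) = a θ + b,
a helix on the cylinder (a straight line when the cylinder is unrolled). The constants a, b are determined by the endpoint conditions.
With endpoint conditions z(0) = -2 and z(2π/3) = 3: from z(0) = b we get b = -2, and a·2π/3 + -2 = 3 gives a = 15/(2π), so
    z(θ) = (15/(2π)) θ − 2.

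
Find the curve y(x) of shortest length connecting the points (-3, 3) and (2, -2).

Arc-length functional: J[y] = ∫ sqrt(1 + (y')^2) dx.
Lagrangian L = sqrt(1 + (y')^2) has no explicit y dependence, so ∂L/∂y = 0 and the Euler-Lagrange equation gives
    d/dx( y' / sqrt(1 + (y')^2) ) = 0  ⇒  y' / sqrt(1 + (y')^2) = const.
Hence y' is constant, so y(x) is affine.
Fitting the endpoints (-3, 3) and (2, -2):
    slope m = ((-2) − 3) / (2 − (-3)) = -1,
    intercept c = 3 − m·(-3) = 0.
Extremal: y(x) = -x.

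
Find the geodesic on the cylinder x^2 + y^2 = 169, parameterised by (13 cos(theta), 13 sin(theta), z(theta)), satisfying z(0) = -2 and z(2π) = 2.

Parameterise the cylinder of radius R = 13 as
    r(θ) = (13 cos θ, 13 sin θ, z(θ)).
The arc-length element is
    ds = sqrt(169 + (dz/dθ)^2) dθ,
so the Lagrangian is L = sqrt(169 + z'^2).
L depends on z' only, not on z or θ, so ∂L/∂z = 0 and
    ∂L/∂z' = z' / sqrt(169 + z'^2).
The Euler-Lagrange equation gives
    d/dθ( z' / sqrt(169 + z'^2) ) = 0,
so z' is constant. Integrating once:
    z(θ) = a θ + b,
a helix on the cylinder (a straight line when the cylinder is unrolled). The constants a, b are determined by the endpoint conditions.
With endpoint conditions z(0) = -2 and z(2π) = 2: from z(0) = b we get b = -2, and a·2π + -2 = 2 gives a = 2/π, so
    z(θ) = (2/π) θ − 2.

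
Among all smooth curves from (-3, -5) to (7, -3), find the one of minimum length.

Arc-length functional: J[y] = ∫ sqrt(1 + (y')^2) dx.
Lagrangian L = sqrt(1 + (y')^2) has no explicit y dependence, so ∂L/∂y = 0 and the Euler-Lagrange equation gives
    d/dx( y' / sqrt(1 + (y')^2) ) = 0  ⇒  y' / sqrt(1 + (y')^2) = const.
Hence y' is constant, so y(x) is affine.
Fitting the endpoints (-3, -5) and (7, -3):
    slope m = ((-3) − (-5)) / (7 − (-3)) = 1/5,
    intercept c = (-5) − m·(-3) = -22/5.
Extremal: y(x) = (1/5) x - 22/5.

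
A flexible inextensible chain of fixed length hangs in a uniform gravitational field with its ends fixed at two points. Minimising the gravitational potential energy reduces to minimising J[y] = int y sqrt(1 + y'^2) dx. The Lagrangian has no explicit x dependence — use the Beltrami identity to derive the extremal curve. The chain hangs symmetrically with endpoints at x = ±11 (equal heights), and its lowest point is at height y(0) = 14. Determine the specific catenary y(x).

The Lagrangian L(y, y') = y sqrt(1 + y'^2) has no explicit x dependence, so the Beltrami identity applies:
    L − y' ∂L/∂y' = C.
Compute ∂L/∂y' = y · y' / sqrt(1 + y'^2). Then
    L − y' ∂L/∂y'
    = y sqrt(1 + y'^2) − y · y'^2 / sqrt(1 + y'^2)
    = y (1 + y'^2 − y'^2) / sqrt(1 + y'^2)
    = y / sqrt(1 + y'^2) = C.
Squaring gives y^2 = C^2 (1 + y'^2), i.e.
    y'^2 = y^2 / C^2 − 1.
Separating variables,
    dy / sqrt(y^2 − C^2) = dx / C,
and integrating gives arccosh(y / C) = (x − a)/C, so
    y(x) = C cosh((x − a)/C),
the catenary. The constants C and a are fixed by the two endpoint conditions (and, for the hanging-chain problem, the length constraint selects C).
Now fit the given data. The endpoints x = ±11 are symmetric at equal height, so the catenary is even about its minimum: a = 0 and y(x) = C cosh(x/C). The lowest point is y(0) = C cosh(0) = C, and we are told y(0) = 14, so C = 14. Therefore
    y(x) = 14 cosh(x/14),
and at the endpoints
    y(±11) = 14 cosh(11/14).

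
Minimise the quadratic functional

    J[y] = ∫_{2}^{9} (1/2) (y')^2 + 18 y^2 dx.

The Lagrangian is L = (1/2) (y')^2 + 18 y^2.
Compute ∂L/∂y = 36y, ∂L/∂y' = y'.
The Euler-Lagrange equation d/dx(∂L/∂y') − ∂L/∂y = 0 reduces to
    y'' − 36 y = 0.
Its general solution is
    y(x) = A e^(6x) + B e^(−6x),
with A, B fixed by the endpoint conditions.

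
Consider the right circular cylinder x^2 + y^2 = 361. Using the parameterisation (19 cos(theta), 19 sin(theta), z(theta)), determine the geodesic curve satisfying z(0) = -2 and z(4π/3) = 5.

Parameterise the cylinder of radius R = 19 as
    r(θ) = (19 cos θ, 19 sin θ, z(θ)).
The arc-length element is
    ds = sqrt(361 + (dz/dθ)^2) dθ,
so the Lagrangian is L = sqrt(361 + z'^2).
L depends on z' only, not on z or θ, so ∂L/∂z = 0 and
    ∂L/∂z' = z' / sqrt(361 + z'^2).
The Euler-Lagrange equation gives
    d/dθ( z' / sqrt(361 + z'^2) ) = 0,
so z' is constant. Integrating once:
    z(θ) = a θ + b,
a helix on the cylinder (a straight line when the cylinder is unrolled). The constants a, b are determined by the endpoint conditions.
With endpoint conditions z(0) = -2 and z(4π/3) = 5: from z(0) = b we get b = -2, and a·4π/3 + -2 = 5 gives a = 21/(4π), so
    z(θ) = (21/(4π)) θ − 2.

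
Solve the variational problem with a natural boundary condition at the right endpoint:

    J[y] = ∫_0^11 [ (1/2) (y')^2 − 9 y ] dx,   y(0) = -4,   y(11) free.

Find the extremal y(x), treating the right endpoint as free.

The Lagrangian L = (1/2) (y')^2 − 9 y gives
    ∂L/∂y = −9,   ∂L/∂y' = y'.
Euler-Lagrange: d/dx(y') − (−9) = 0, i.e. y'' + 9 = 0, so
    y(x) = −(9/2) x^2 + C1 x + C2.
Fixed left endpoint y(0) = -4 ⇒ C2 = -4.
The right endpoint x = 11 is free, so the natural (transversality) condition is ∂L/∂y' |_{x=11} = 0, i.e. y'(11) = 0.
Compute y'(x) = −9 x + C1, so y'(11) = −99 + C1 = 0 ⇒ C1 = 99.
Therefore the extremal is
    y(x) = −(9/2) x^2 + 99 x − 4.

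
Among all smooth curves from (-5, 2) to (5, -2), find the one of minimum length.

Arc-length functional: J[y] = ∫ sqrt(1 + (y')^2) dx.
Lagrangian L = sqrt(1 + (y')^2) has no explicit y dependence, so ∂L/∂y = 0 and the Euler-Lagrange equation gives
    d/dx( y' / sqrt(1 + (y')^2) ) = 0  ⇒  y' / sqrt(1 + (y')^2) = const.
Hence y' is constant, so y(x) is affine.
Fitting the endpoints (-5, 2) and (5, -2):
    slope m = ((-2) − 2) / (5 − (-5)) = -2/5,
    intercept c = 2 − m·(-5) = 0.
Extremal: y(x) = (-2/5) x.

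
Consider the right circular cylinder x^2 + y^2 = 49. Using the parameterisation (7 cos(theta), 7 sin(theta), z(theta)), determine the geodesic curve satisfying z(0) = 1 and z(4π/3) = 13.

Parameterise the cylinder of radius R = 7 as
    r(θ) = (7 cos θ, 7 sin θ, z(θ)).
The arc-length element is
    ds = sqrt(49 + (dz/dθ)^2) dθ,
so the Lagrangian is L = sqrt(49 + z'^2).
L depends on z' only, not on z or θ, so ∂L/∂z = 0 and
    ∂L/∂z' = z' / sqrt(49 + z'^2).
The Euler-Lagrange equation gives
    d/dθ( z' / sqrt(49 + z'^2) ) = 0,
so z' is constant. Integrating once:
    z(θ) = a θ + b,
a helix on the cylinder (a straight line when the cylinder is unrolled). The constants a, b are determined by the endpoint conditions.
With endpoint conditions z(0) = 1 and z(4π/3) = 13: from z(0) = b we get b = 1, and a·4π/3 + 1 = 13 gives a = 9/π, so
    z(θ) = (9/π) θ + 1.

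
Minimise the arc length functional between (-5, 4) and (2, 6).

Arc-length functional: J[y] = ∫ sqrt(1 + (y')^2) dx.
Lagrangian L = sqrt(1 + (y')^2) has no explicit y dependence, so ∂L/∂y = 0 and the Euler-Lagrange equation gives
    d/dx( y' / sqrt(1 + (y')^2) ) = 0  ⇒  y' / sqrt(1 + (y')^2) = const.
Hence y' is constant, so y(x) is affine.
Fitting the endpoints (-5, 4) and (2, 6):
    slope m = (6 − 4) / (2 − (-5)) = 2/7,
    intercept c = 4 − m·(-5) = 38/7.
Extremal: y(x) = (2/7) x + 38/7.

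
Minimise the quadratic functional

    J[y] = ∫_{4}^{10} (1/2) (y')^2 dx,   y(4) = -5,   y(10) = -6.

The Lagrangian is L = (1/2) (y')^2.
Compute ∂L/∂y = 0, ∂L/∂y' = y'.
The Euler-Lagrange equation d/dx(∂L/∂y') − ∂L/∂y = 0 reduces to
    y'' = 0.
Its general solution is
    y(x) = A x + B,
with A, B fixed by the endpoint conditions.
Applying the endpoint conditions y(4) = -5 and y(10) = -6: solve A·4 + B = -5 and A·10 + B = -6. Subtracting gives A(10 − 4) = -6 − -5, so A = -1/6, and B = -5 − A·4 = -13/3. Therefore
    y(x) = (-1/6) x - 13/3.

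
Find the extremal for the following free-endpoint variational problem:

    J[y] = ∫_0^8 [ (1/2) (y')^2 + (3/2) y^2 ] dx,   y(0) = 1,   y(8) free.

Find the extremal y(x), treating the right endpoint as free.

The Lagrangian L = (1/2) (y')^2 + (3/2) y^2 gives
    ∂L/∂y = 3 y,   ∂L/∂y' = y'.
Euler-Lagrange: y'' − 3 y = 0.
With k = sqrt(3), the general solution is
    y(x) = A cosh(sqrt(3) x) + B sinh(sqrt(3) x).
Fixed left endpoint y(0) = 1 ⇒ A = 1.
The right endpoint x = 8 is free, so the natural (transversality) condition is ∂L/∂y' |_{x=8} = 0, i.e. y'(8) = 0.
Compute y'(x) = A k sinh(k x) + B k cosh(k x), so
    y'(8) = A k sinh(k·8) + B k cosh(k·8) = 0
    ⇒ B = −A tanh(k·8) = − tanh(sqrt(3)·8).
Therefore the extremal is
    y(x) = cosh(sqrt(3) x) − tanh(sqrt(3)·8) sinh(sqrt(3) x).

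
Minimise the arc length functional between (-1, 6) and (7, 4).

Arc-length functional: J[y] = ∫ sqrt(1 + (y')^2) dx.
Lagrangian L = sqrt(1 + (y')^2) has no explicit y dependence, so ∂L/∂y = 0 and the Euler-Lagrange equation gives
    d/dx( y' / sqrt(1 + (y')^2) ) = 0  ⇒  y' / sqrt(1 + (y')^2) = const.
Hence y' is constant, so y(x) is affine.
Fitting the endpoints (-1, 6) and (7, 4):
    slope m = (4 − 6) / (7 − (-1)) = -1/4,
    intercept c = 6 − m·(-1) = 23/4.
Extremal: y(x) = (-1/4) x + 23/4.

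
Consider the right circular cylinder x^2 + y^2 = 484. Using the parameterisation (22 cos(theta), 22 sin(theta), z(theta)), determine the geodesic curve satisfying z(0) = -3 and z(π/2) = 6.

Parameterise the cylinder of radius R = 22 as
    r(θ) = (22 cos θ, 22 sin θ, z(θ)).
The arc-length element is
    ds = sqrt(484 + (dz/dθ)^2) dθ,
so the Lagrangian is L = sqrt(484 + z'^2).
L depends on z' only, not on z or θ, so ∂L/∂z = 0 and
    ∂L/∂z' = z' / sqrt(484 + z'^2).
The Euler-Lagrange equation gives
    d/dθ( z' / sqrt(484 + z'^2) ) = 0,
so z' is constant. Integrating once:
    z(θ) = a θ + b,
a helix on the cylinder (a straight line when the cylinder is unrolled). The constants a, b are determined by the endpoint conditions.
With endpoint conditions z(0) = -3 and z(π/2) = 6: from z(0) = b we get b = -3, and a·π/2 + -3 = 6 gives a = 18/π, so
    z(θ) = (18/π) θ − 3.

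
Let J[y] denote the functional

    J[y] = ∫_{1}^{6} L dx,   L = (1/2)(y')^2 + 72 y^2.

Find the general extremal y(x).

The Lagrangian is L = (1/2)(y')^2 + 72 y^2.
∂L/∂y = 144y.
∂L/∂y' = y'.
The Euler-Lagrange equation d/dx(∂L/∂y') − ∂L/∂y = 0 becomes:
    y'' - 144 y = 0
General solution: y(x) = A e^(12x) + B e^(-12x), where A and B are arbitrary constants fixed by the endpoint conditions.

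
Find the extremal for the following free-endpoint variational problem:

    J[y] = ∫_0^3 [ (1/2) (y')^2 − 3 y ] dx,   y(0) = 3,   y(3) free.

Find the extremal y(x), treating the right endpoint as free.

The Lagrangian L = (1/2) (y')^2 − 3 y gives
    ∂L/∂y = −3,   ∂L/∂y' = y'.
Euler-Lagrange: d/dx(y') − (−3) = 0, i.e. y'' + 3 = 0, so
    y(x) = −(3/2) x^2 + C1 x + C2.
Fixed left endpoint y(0) = 3 ⇒ C2 = 3.
The right endpoint x = 3 is free, so the natural (transversality) condition is ∂L/∂y' |_{x=3} = 0, i.e. y'(3) = 0.
Compute y'(x) = −3 x + C1, so y'(3) = −9 + C1 = 0 ⇒ C1 = 9.
Therefore the extremal is
    y(x) = −(3/2) x^2 + 9 x + 3.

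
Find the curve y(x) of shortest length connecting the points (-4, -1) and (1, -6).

Arc-length functional: J[y] = ∫ sqrt(1 + (y')^2) dx.
Lagrangian L = sqrt(1 + (y')^2) has no explicit y dependence, so ∂L/∂y = 0 and the Euler-Lagrange equation gives
    d/dx( y' / sqrt(1 + (y')^2) ) = 0  ⇒  y' / sqrt(1 + (y')^2) = const.
Hence y' is constant, so y(x) is affine.
Fitting the endpoints (-4, -1) and (1, -6):
    slope m = ((-6) − (-1)) / (1 − (-4)) = -1,
    intercept c = (-1) − m·(-4) = -5.
Extremal: y(x) = -x - 5.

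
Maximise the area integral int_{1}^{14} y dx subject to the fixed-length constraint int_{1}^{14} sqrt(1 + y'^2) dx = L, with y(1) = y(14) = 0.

Set up the augmented Lagrangian using a multiplier λ for the length constraint:
    F(y, y') = y − λ sqrt(1 + y'^2).
F has no explicit x dependence, so the Beltrami identity yields a first integral
    F − y' ∂F/∂y' = C.
Compute ∂F/∂y' = −λ y' / sqrt(1 + y'^2). Then
    y − λ sqrt(1 + y'^2) + λ y'^2 / sqrt(1 + y'^2) = C
    ⇒  y − λ / sqrt(1 + y'^2) = C.
Solving for y' and integrating gives
    (x − a)^2 + (y − b)^2 = λ^2,
a circular arc of radius λ. The constants a, b are determined by the endpoint conditions y(1) = y(14) = 0, and λ is fixed implicitly by the length constraint
    ∫_{1}^{14} sqrt(1 + y'^2) dx = L.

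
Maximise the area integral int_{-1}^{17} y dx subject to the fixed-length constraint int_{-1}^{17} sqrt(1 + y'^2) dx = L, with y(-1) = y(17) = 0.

Set up the augmented Lagrangian using a multiplier λ for the length constraint:
    F(y, y') = y − λ sqrt(1 + y'^2).
F has no explicit x dependence, so the Beltrami identity yields a first integral
    F − y' ∂F/∂y' = C.
Compute ∂F/∂y' = −λ y' / sqrt(1 + y'^2). Then
    y − λ sqrt(1 + y'^2) + λ y'^2 / sqrt(1 + y'^2) = C
    ⇒  y − λ / sqrt(1 + y'^2) = C.
Solving for y' and integrating gives
    (x − a)^2 + (y − b)^2 = λ^2,
a circular arc of radius λ. The constants a, b are determined by the endpoint conditions y(-1) = y(17) = 0, and λ is fixed implicitly by the length constraint
    ∫_{-1}^{17} sqrt(1 + y'^2) dx = L.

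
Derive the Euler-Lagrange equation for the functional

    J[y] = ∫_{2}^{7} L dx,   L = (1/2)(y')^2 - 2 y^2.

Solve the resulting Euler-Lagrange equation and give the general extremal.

The Lagrangian is L = (1/2)(y')^2 - 2 y^2.
∂L/∂y = -4y.
∂L/∂y' = y'.
The Euler-Lagrange equation d/dx(∂L/∂y') − ∂L/∂y = 0 becomes:
    y'' + 4 y = 0
General solution: y(x) = A sin(2x) + B cos(2x), where A and B are arbitrary constants fixed by the endpoint conditions.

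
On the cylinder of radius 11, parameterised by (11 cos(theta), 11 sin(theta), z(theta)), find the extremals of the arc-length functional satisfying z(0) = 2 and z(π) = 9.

Parameterise the cylinder of radius R = 11 as
    r(θ) = (11 cos θ, 11 sin θ, z(θ)).
The arc-length element is
    ds = sqrt(121 + (dz/dθ)^2) dθ,
so the Lagrangian is L = sqrt(121 + z'^2).
L depends on z' only, not on z or θ, so ∂L/∂z = 0 and
    ∂L/∂z' = z' / sqrt(121 + z'^2).
The Euler-Lagrange equation gives
    d/dθ( z' / sqrt(121 + z'^2) ) = 0,
so z' is constant. Integrating once:
    z(θ) = a θ + b,
a helix on the cylinder (a straight line when the cylinder is unrolled). The constants a, b are determined by the endpoint conditions.
With endpoint conditions z(0) = 2 and z(π) = 9: from z(0) = b we get b = 2, and a·π + 2 = 9 gives a = 7/π, so
    z(θ) = (7/π) θ + 2.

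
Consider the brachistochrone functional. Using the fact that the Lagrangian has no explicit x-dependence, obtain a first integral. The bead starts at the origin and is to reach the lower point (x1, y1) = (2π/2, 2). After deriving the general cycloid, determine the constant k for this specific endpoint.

The Lagrangian L = sqrt((1 + y'^2) / y) has no explicit x dependence, so the Beltrami identity applies:
    L − y' ∂L/∂y' = C.
Compute ∂L/∂y' = y' / sqrt(y (1 + y'^2)).
Substitute:
    sqrt((1 + y'^2)/y) − y'·y' / sqrt(y (1 + y'^2))
    = (1 + y'^2) / sqrt(y (1 + y'^2)) − y'^2 / sqrt(y (1 + y'^2))
    = 1 / sqrt(y (1 + y'^2)) = C.
Squaring and rearranging gives the first integral
    y (1 + y'^2) = 1/C^2 =: k   (constant).
Solving this first-order ODE by the substitution
    y = (k/2)(1 − cos θ)
yields the cycloid parameterisation
    x(θ) = (k/2)(θ − sin θ),   y(θ) = (k/2)(1 − cos θ).
The constant k is fixed by the endpoint condition.
Now fit the given lower endpoint (x1, y1) = (2π/2, 2). At the bottom of the first arch (θ = π), the parametric equations give
    y(π) = (k/2)(1 − cos π) = k,
    x(π) = (k/2)(π − sin π) = kπ/2.
Matching y(π) = 2 gives k = 2, consistent with x(π) = 2π/2. Therefore the specific cycloid is
    x(θ) = (2/2)(θ − sin θ),   y(θ) = (2/2)(1 − cos θ).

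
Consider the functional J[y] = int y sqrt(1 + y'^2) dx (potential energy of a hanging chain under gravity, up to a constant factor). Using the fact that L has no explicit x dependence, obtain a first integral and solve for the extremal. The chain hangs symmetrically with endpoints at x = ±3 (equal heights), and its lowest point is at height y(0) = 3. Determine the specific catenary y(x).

The Lagrangian L(y, y') = y sqrt(1 + y'^2) has no explicit x dependence, so the Beltrami identity applies:
    L − y' ∂L/∂y' = C.
Compute ∂L/∂y' = y · y' / sqrt(1 + y'^2). Then
    L − y' ∂L/∂y'
    = y sqrt(1 + y'^2) − y · y'^2 / sqrt(1 + y'^2)
    = y (1 + y'^2 − y'^2) / sqrt(1 + y'^2)
    = y / sqrt(1 + y'^2) = C.
Squaring gives y^2 = C^2 (1 + y'^2), i.e.
    y'^2 = y^2 / C^2 − 1.
Separating variables,
    dy / sqrt(y^2 − C^2) = dx / C,
and integrating gives arccosh(y / C) = (x − a)/C, so
    y(x) = C cosh((x − a)/C),
the catenary. The constants C and a are fixed by the two endpoint conditions (and, for the hanging-chain problem, the length constraint selects C).
Now fit the given data. The endpoints x = ±3 are symmetric at equal height, so the catenary is even about its minimum: a = 0 and y(x) = C cosh(x/C). The lowest point is y(0) = C cosh(0) = C, and we are told y(0) = 3, so C = 3. Therefore
    y(x) = 3 cosh(x/3),
and at the endpoints
    y(±3) = 3 cosh(3/3).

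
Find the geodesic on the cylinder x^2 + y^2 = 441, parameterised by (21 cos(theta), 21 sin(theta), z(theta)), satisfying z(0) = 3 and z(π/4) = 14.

Parameterise the cylinder of radius R = 21 as
    r(θ) = (21 cos θ, 21 sin θ, z(θ)).
The arc-length element is
    ds = sqrt(441 + (dz/dθ)^2) dθ,
so the Lagrangian is L = sqrt(441 + z'^2).
L depends on z' only, not on z or θ, so ∂L/∂z = 0 and
    ∂L/∂z' = z' / sqrt(441 + z'^2).
The Euler-Lagrange equation gives
    d/dθ( z' / sqrt(441 + z'^2) ) = 0,
so z' is constant. Integrating once:
    z(θ) = a θ + b,
a helix on the cylinder (a straight line when the cylinder is unrolled). The constants a, b are determined by the endpoint conditions.
With endpoint conditions z(0) = 3 and z(π/4) = 14: from z(0) = b we get b = 3, and a·π/4 + 3 = 14 gives a = 44/π, so
    z(θ) = (44/π) θ + 3.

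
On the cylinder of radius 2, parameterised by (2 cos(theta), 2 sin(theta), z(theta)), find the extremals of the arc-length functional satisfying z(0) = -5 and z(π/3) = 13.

Parameterise the cylinder of radius R = 2 as
    r(θ) = (2 cos θ, 2 sin θ, z(θ)).
The arc-length element is
    ds = sqrt(4 + (dz/dθ)^2) dθ,
so the Lagrangian is L = sqrt(4 + z'^2).
L depends on z' only, not on z or θ, so ∂L/∂z = 0 and
    ∂L/∂z' = z' / sqrt(4 + z'^2).
The Euler-Lagrange equation gives
    d/dθ( z' / sqrt(4 + z'^2) ) = 0,
so z' is constant. Integrating once:
    z(θ) = a θ + b,
a helix on the cylinder (a straight line when the cylinder is unrolled). The constants a, b are determined by the endpoint conditions.
With endpoint conditions z(0) = -5 and z(π/3) = 13: from z(0) = b we get b = -5, and a·π/3 + -5 = 13 gives a = 54/π, so
    z(θ) = (54/π) θ − 5.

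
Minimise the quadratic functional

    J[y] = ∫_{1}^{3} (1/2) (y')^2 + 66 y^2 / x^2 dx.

The Lagrangian is L = (1/2) (y')^2 + 66 y^2 / x^2.
Compute ∂L/∂y = 132y/x^2, ∂L/∂y' = y'.
The Euler-Lagrange equation d/dx(∂L/∂y') − ∂L/∂y = 0 reduces to
    y'' − 132/x^2 · y = 0  (x > 0).
Its general solution is
    y(x) = A x^12 + B x^(-11),
with A, B fixed by the endpoint conditions.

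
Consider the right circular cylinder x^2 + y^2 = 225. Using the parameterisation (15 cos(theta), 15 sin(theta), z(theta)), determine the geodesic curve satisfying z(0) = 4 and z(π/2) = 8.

Parameterise the cylinder of radius R = 15 as
    r(θ) = (15 cos θ, 15 sin θ, z(θ)).
The arc-length element is
    ds = sqrt(225 + (dz/dθ)^2) dθ,
so the Lagrangian is L = sqrt(225 + z'^2).
L depends on z' only, not on z or θ, so ∂L/∂z = 0 and
    ∂L/∂z' = z' / sqrt(225 + z'^2).
The Euler-Lagrange equation gives
    d/dθ( z' / sqrt(225 + z'^2) ) = 0,
so z' is constant. Integrating once:
    z(θ) = a θ + b,
a helix on the cylinder (a straight line when the cylinder is unrolled). The constants a, b are determined by the endpoint conditions.
With endpoint conditions z(0) = 4 and z(π/2) = 8: from z(0) = b we get b = 4, and a·π/2 + 4 = 8 gives a = 8/π, so
    z(θ) = (8/π) θ + 4.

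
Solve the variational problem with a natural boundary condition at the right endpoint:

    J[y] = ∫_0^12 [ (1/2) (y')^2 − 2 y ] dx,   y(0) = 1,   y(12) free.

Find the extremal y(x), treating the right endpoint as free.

The Lagrangian L = (1/2) (y')^2 − 2 y gives
    ∂L/∂y = −2,   ∂L/∂y' = y'.
Euler-Lagrange: d/dx(y') − (−2) = 0, i.e. y'' + 2 = 0, so
    y(x) = −(2/2) x^2 + C1 x + C2.
Fixed left endpoint y(0) = 1 ⇒ C2 = 1.
The right endpoint x = 12 is free, so the natural (transversality) condition is ∂L/∂y' |_{x=12} = 0, i.e. y'(12) = 0.
Compute y'(x) = −2 x + C1, so y'(12) = −24 + C1 = 0 ⇒ C1 = 24.
Therefore the extremal is
    y(x) = −x^2 + 24 x + 1.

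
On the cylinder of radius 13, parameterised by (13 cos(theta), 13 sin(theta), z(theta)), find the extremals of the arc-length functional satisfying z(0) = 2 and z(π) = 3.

Parameterise the cylinder of radius R = 13 as
    r(θ) = (13 cos θ, 13 sin θ, z(θ)).
The arc-length element is
    ds = sqrt(169 + (dz/dθ)^2) dθ,
so the Lagrangian is L = sqrt(169 + z'^2).
L depends on z' only, not on z or θ, so ∂L/∂z = 0 and
    ∂L/∂z' = z' / sqrt(169 + z'^2).
The Euler-Lagrange equation gives
    d/dθ( z' / sqrt(169 + z'^2) ) = 0,
so z' is constant. Integrating once:
    z(θ) = a θ + b,
a helix on the cylinder (a straight line when the cylinder is unrolled). The constants a, b are determined by the endpoint conditions.
With endpoint conditions z(0) = 2 and z(π) = 3: from z(0) = b we get b = 2, and a·π + 2 = 3 gives a = 1/π, so
    z(θ) = (1/π) θ + 2.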